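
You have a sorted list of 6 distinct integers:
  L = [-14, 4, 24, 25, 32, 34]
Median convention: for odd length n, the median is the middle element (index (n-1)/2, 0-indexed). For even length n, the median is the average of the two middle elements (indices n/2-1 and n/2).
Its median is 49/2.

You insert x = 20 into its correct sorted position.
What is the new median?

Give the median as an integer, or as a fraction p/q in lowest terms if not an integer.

Answer: 24

Derivation:
Old list (sorted, length 6): [-14, 4, 24, 25, 32, 34]
Old median = 49/2
Insert x = 20
Old length even (6). Middle pair: indices 2,3 = 24,25.
New length odd (7). New median = single middle element.
x = 20: 2 elements are < x, 4 elements are > x.
New sorted list: [-14, 4, 20, 24, 25, 32, 34]
New median = 24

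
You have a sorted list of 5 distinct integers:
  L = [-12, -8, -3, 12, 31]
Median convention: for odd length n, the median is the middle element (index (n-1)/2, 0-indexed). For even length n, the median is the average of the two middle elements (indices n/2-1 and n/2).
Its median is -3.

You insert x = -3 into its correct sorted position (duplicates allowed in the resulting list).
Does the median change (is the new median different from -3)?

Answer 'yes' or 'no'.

Answer: no

Derivation:
Old median = -3
Insert x = -3
New median = -3
Changed? no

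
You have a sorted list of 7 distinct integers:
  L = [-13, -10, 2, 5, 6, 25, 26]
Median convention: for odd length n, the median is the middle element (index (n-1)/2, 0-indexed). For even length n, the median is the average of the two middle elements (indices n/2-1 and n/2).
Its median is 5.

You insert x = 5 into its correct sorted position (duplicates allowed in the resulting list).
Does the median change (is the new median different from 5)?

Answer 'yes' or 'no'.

Old median = 5
Insert x = 5
New median = 5
Changed? no

Answer: no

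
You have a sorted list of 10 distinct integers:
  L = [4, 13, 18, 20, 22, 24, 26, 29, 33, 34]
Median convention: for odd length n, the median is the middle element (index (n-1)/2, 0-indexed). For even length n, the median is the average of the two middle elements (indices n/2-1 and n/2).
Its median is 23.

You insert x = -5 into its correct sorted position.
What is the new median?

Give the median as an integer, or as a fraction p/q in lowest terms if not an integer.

Old list (sorted, length 10): [4, 13, 18, 20, 22, 24, 26, 29, 33, 34]
Old median = 23
Insert x = -5
Old length even (10). Middle pair: indices 4,5 = 22,24.
New length odd (11). New median = single middle element.
x = -5: 0 elements are < x, 10 elements are > x.
New sorted list: [-5, 4, 13, 18, 20, 22, 24, 26, 29, 33, 34]
New median = 22

Answer: 22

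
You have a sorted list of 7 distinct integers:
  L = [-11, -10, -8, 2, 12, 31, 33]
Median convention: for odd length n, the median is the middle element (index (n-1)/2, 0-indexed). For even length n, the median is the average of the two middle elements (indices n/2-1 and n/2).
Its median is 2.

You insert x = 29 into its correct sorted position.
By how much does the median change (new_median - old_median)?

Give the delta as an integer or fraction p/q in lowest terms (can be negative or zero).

Old median = 2
After inserting x = 29: new sorted = [-11, -10, -8, 2, 12, 29, 31, 33]
New median = 7
Delta = 7 - 2 = 5

Answer: 5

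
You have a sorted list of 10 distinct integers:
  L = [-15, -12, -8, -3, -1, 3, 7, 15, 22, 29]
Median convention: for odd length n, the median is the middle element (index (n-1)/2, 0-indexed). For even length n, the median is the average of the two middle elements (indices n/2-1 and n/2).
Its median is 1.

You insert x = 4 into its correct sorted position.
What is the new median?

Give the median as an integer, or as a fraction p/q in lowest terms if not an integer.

Answer: 3

Derivation:
Old list (sorted, length 10): [-15, -12, -8, -3, -1, 3, 7, 15, 22, 29]
Old median = 1
Insert x = 4
Old length even (10). Middle pair: indices 4,5 = -1,3.
New length odd (11). New median = single middle element.
x = 4: 6 elements are < x, 4 elements are > x.
New sorted list: [-15, -12, -8, -3, -1, 3, 4, 7, 15, 22, 29]
New median = 3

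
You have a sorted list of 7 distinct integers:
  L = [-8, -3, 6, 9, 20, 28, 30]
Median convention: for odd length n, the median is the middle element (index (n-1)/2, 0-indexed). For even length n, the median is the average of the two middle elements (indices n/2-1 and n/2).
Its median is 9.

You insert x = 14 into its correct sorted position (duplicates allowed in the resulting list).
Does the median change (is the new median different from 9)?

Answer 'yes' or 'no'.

Answer: yes

Derivation:
Old median = 9
Insert x = 14
New median = 23/2
Changed? yes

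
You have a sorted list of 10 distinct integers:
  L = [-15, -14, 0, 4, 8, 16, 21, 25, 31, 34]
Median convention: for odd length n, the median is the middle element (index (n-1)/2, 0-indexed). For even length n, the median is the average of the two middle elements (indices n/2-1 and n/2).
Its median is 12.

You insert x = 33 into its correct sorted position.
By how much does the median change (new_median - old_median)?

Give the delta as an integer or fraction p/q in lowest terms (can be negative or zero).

Old median = 12
After inserting x = 33: new sorted = [-15, -14, 0, 4, 8, 16, 21, 25, 31, 33, 34]
New median = 16
Delta = 16 - 12 = 4

Answer: 4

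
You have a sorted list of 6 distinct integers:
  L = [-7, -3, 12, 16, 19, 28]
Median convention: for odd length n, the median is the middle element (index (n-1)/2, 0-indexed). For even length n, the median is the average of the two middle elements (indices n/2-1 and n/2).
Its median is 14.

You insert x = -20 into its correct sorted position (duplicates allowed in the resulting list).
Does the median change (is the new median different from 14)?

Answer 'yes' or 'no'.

Answer: yes

Derivation:
Old median = 14
Insert x = -20
New median = 12
Changed? yes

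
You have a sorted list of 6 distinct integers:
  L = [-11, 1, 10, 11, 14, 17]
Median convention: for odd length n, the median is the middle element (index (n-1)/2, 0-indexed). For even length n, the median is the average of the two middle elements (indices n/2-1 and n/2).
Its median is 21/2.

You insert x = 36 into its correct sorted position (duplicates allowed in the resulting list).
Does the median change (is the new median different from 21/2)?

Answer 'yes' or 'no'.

Answer: yes

Derivation:
Old median = 21/2
Insert x = 36
New median = 11
Changed? yes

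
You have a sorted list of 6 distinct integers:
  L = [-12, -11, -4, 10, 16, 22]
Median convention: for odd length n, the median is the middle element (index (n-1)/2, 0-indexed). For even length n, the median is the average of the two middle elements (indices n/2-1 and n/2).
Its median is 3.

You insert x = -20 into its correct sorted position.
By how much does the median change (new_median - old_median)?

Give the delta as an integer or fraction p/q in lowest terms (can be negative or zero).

Old median = 3
After inserting x = -20: new sorted = [-20, -12, -11, -4, 10, 16, 22]
New median = -4
Delta = -4 - 3 = -7

Answer: -7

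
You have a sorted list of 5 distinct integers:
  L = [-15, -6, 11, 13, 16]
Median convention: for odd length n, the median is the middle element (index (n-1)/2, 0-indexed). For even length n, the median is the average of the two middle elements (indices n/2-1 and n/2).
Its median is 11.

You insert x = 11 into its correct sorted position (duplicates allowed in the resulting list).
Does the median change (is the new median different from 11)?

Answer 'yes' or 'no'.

Answer: no

Derivation:
Old median = 11
Insert x = 11
New median = 11
Changed? no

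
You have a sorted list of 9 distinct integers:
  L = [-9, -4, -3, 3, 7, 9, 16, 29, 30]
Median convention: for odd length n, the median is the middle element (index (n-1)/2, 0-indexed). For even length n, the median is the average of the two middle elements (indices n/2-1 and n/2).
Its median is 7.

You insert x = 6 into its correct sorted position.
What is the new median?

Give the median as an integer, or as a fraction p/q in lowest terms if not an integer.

Answer: 13/2

Derivation:
Old list (sorted, length 9): [-9, -4, -3, 3, 7, 9, 16, 29, 30]
Old median = 7
Insert x = 6
Old length odd (9). Middle was index 4 = 7.
New length even (10). New median = avg of two middle elements.
x = 6: 4 elements are < x, 5 elements are > x.
New sorted list: [-9, -4, -3, 3, 6, 7, 9, 16, 29, 30]
New median = 13/2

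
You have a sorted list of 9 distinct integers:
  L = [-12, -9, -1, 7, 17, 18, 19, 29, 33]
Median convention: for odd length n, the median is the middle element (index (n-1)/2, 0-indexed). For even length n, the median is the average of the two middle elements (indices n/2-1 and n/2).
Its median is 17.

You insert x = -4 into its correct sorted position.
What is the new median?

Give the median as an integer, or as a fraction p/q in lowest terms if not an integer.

Answer: 12

Derivation:
Old list (sorted, length 9): [-12, -9, -1, 7, 17, 18, 19, 29, 33]
Old median = 17
Insert x = -4
Old length odd (9). Middle was index 4 = 17.
New length even (10). New median = avg of two middle elements.
x = -4: 2 elements are < x, 7 elements are > x.
New sorted list: [-12, -9, -4, -1, 7, 17, 18, 19, 29, 33]
New median = 12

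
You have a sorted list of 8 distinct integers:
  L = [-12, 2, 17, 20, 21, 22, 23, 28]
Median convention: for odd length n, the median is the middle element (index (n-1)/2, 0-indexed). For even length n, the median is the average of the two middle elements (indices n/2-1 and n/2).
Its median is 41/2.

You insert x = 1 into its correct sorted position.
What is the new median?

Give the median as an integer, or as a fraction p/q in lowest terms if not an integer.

Old list (sorted, length 8): [-12, 2, 17, 20, 21, 22, 23, 28]
Old median = 41/2
Insert x = 1
Old length even (8). Middle pair: indices 3,4 = 20,21.
New length odd (9). New median = single middle element.
x = 1: 1 elements are < x, 7 elements are > x.
New sorted list: [-12, 1, 2, 17, 20, 21, 22, 23, 28]
New median = 20

Answer: 20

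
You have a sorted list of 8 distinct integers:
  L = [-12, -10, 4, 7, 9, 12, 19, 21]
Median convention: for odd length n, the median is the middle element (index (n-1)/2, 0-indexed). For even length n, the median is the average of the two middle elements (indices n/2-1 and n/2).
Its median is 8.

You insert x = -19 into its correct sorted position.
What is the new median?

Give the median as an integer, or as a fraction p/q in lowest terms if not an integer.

Answer: 7

Derivation:
Old list (sorted, length 8): [-12, -10, 4, 7, 9, 12, 19, 21]
Old median = 8
Insert x = -19
Old length even (8). Middle pair: indices 3,4 = 7,9.
New length odd (9). New median = single middle element.
x = -19: 0 elements are < x, 8 elements are > x.
New sorted list: [-19, -12, -10, 4, 7, 9, 12, 19, 21]
New median = 7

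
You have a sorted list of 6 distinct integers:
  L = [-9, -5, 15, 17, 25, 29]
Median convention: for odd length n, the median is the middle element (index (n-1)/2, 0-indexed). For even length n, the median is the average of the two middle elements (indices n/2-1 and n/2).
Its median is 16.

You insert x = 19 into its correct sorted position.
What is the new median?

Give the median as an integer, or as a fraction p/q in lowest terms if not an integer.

Old list (sorted, length 6): [-9, -5, 15, 17, 25, 29]
Old median = 16
Insert x = 19
Old length even (6). Middle pair: indices 2,3 = 15,17.
New length odd (7). New median = single middle element.
x = 19: 4 elements are < x, 2 elements are > x.
New sorted list: [-9, -5, 15, 17, 19, 25, 29]
New median = 17

Answer: 17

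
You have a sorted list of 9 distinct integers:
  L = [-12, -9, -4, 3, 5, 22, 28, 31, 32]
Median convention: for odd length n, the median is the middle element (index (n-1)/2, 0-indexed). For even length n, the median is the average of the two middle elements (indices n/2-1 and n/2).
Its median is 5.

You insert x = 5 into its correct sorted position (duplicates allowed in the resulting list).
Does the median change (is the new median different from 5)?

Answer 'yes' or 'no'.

Old median = 5
Insert x = 5
New median = 5
Changed? no

Answer: no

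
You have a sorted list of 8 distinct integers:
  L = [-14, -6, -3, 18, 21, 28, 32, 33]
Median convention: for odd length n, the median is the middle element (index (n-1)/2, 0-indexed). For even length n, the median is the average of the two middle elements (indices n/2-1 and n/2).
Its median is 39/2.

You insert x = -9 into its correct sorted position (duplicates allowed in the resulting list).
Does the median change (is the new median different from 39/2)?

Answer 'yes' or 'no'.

Answer: yes

Derivation:
Old median = 39/2
Insert x = -9
New median = 18
Changed? yes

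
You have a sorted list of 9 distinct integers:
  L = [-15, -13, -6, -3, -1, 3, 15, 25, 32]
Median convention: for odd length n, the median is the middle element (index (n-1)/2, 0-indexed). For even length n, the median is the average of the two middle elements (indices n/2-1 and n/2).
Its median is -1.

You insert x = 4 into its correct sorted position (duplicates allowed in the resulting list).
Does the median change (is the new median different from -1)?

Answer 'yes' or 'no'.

Answer: yes

Derivation:
Old median = -1
Insert x = 4
New median = 1
Changed? yes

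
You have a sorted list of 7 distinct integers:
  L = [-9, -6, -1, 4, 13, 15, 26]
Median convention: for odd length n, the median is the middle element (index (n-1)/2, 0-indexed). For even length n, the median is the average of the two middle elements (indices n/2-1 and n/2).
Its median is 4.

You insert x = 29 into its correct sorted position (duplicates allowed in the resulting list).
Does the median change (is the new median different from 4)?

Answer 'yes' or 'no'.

Answer: yes

Derivation:
Old median = 4
Insert x = 29
New median = 17/2
Changed? yes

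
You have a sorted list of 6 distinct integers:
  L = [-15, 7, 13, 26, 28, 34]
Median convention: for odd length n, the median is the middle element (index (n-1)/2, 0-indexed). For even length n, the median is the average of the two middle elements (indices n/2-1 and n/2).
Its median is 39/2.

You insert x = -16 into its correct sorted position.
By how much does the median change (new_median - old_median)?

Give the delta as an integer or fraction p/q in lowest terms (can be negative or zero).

Old median = 39/2
After inserting x = -16: new sorted = [-16, -15, 7, 13, 26, 28, 34]
New median = 13
Delta = 13 - 39/2 = -13/2

Answer: -13/2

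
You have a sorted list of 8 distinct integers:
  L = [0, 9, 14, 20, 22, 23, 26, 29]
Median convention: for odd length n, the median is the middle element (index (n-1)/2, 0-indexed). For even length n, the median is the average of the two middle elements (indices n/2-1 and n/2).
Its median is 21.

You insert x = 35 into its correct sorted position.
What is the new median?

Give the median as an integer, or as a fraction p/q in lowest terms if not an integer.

Old list (sorted, length 8): [0, 9, 14, 20, 22, 23, 26, 29]
Old median = 21
Insert x = 35
Old length even (8). Middle pair: indices 3,4 = 20,22.
New length odd (9). New median = single middle element.
x = 35: 8 elements are < x, 0 elements are > x.
New sorted list: [0, 9, 14, 20, 22, 23, 26, 29, 35]
New median = 22

Answer: 22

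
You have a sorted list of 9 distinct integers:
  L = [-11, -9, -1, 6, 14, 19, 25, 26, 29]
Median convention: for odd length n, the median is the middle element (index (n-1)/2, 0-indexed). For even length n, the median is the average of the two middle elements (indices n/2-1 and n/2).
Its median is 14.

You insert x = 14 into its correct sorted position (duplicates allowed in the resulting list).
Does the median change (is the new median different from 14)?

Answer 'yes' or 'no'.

Answer: no

Derivation:
Old median = 14
Insert x = 14
New median = 14
Changed? no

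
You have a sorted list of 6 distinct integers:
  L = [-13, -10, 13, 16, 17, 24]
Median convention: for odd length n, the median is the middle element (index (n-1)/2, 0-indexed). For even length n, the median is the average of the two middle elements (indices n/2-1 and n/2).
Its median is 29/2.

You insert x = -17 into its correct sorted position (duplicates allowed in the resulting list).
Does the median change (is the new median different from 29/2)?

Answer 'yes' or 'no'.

Old median = 29/2
Insert x = -17
New median = 13
Changed? yes

Answer: yes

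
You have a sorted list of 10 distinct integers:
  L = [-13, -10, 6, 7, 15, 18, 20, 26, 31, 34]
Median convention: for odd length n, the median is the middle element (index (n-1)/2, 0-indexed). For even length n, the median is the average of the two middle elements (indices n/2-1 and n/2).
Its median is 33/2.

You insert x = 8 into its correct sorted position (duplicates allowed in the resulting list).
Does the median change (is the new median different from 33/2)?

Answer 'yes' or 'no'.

Old median = 33/2
Insert x = 8
New median = 15
Changed? yes

Answer: yes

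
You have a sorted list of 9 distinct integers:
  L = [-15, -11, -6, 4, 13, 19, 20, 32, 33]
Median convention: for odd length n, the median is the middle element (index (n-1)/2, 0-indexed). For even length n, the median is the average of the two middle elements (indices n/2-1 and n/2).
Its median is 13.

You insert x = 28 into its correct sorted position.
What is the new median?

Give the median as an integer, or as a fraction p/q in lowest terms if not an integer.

Old list (sorted, length 9): [-15, -11, -6, 4, 13, 19, 20, 32, 33]
Old median = 13
Insert x = 28
Old length odd (9). Middle was index 4 = 13.
New length even (10). New median = avg of two middle elements.
x = 28: 7 elements are < x, 2 elements are > x.
New sorted list: [-15, -11, -6, 4, 13, 19, 20, 28, 32, 33]
New median = 16

Answer: 16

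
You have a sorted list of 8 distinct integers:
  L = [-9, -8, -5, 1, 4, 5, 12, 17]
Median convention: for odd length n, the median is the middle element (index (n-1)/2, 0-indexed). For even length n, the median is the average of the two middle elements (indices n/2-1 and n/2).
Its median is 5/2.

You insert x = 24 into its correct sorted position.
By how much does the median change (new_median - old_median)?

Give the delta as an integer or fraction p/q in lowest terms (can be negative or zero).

Old median = 5/2
After inserting x = 24: new sorted = [-9, -8, -5, 1, 4, 5, 12, 17, 24]
New median = 4
Delta = 4 - 5/2 = 3/2

Answer: 3/2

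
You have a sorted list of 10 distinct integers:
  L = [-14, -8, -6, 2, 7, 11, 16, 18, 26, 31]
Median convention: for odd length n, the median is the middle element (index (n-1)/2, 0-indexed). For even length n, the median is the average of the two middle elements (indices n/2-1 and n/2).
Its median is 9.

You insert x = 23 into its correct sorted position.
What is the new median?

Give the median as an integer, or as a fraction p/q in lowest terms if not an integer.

Answer: 11

Derivation:
Old list (sorted, length 10): [-14, -8, -6, 2, 7, 11, 16, 18, 26, 31]
Old median = 9
Insert x = 23
Old length even (10). Middle pair: indices 4,5 = 7,11.
New length odd (11). New median = single middle element.
x = 23: 8 elements are < x, 2 elements are > x.
New sorted list: [-14, -8, -6, 2, 7, 11, 16, 18, 23, 26, 31]
New median = 11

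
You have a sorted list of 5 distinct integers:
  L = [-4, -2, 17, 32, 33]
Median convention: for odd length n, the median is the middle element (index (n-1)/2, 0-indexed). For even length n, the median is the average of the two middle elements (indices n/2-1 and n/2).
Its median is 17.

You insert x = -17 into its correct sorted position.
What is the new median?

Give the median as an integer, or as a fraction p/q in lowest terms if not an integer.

Old list (sorted, length 5): [-4, -2, 17, 32, 33]
Old median = 17
Insert x = -17
Old length odd (5). Middle was index 2 = 17.
New length even (6). New median = avg of two middle elements.
x = -17: 0 elements are < x, 5 elements are > x.
New sorted list: [-17, -4, -2, 17, 32, 33]
New median = 15/2

Answer: 15/2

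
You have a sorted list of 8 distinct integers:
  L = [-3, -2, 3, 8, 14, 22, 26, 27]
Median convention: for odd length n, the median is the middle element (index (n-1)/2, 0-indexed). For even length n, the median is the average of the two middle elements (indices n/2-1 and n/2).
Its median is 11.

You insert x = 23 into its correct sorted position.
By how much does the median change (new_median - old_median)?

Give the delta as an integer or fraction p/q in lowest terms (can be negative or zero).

Answer: 3

Derivation:
Old median = 11
After inserting x = 23: new sorted = [-3, -2, 3, 8, 14, 22, 23, 26, 27]
New median = 14
Delta = 14 - 11 = 3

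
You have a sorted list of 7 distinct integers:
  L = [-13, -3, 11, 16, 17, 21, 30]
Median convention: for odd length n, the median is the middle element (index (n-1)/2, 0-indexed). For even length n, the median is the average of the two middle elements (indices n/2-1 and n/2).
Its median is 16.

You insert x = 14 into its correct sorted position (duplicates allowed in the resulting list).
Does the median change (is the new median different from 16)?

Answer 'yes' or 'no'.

Old median = 16
Insert x = 14
New median = 15
Changed? yes

Answer: yes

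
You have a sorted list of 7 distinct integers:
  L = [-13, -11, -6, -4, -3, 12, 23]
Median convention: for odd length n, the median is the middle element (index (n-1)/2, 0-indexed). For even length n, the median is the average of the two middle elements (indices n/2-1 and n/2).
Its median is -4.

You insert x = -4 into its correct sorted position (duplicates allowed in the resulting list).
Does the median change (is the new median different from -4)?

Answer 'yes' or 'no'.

Old median = -4
Insert x = -4
New median = -4
Changed? no

Answer: no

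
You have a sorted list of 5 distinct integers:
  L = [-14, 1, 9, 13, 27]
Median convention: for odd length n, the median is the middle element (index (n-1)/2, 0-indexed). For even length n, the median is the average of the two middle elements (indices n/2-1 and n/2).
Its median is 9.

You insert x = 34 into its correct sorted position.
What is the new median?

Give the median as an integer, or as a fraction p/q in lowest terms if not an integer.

Answer: 11

Derivation:
Old list (sorted, length 5): [-14, 1, 9, 13, 27]
Old median = 9
Insert x = 34
Old length odd (5). Middle was index 2 = 9.
New length even (6). New median = avg of two middle elements.
x = 34: 5 elements are < x, 0 elements are > x.
New sorted list: [-14, 1, 9, 13, 27, 34]
New median = 11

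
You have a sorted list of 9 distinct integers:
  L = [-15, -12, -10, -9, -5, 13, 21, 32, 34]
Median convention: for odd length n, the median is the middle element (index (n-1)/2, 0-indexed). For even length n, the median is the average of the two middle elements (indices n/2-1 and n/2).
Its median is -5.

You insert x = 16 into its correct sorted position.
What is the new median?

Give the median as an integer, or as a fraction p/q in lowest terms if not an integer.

Answer: 4

Derivation:
Old list (sorted, length 9): [-15, -12, -10, -9, -5, 13, 21, 32, 34]
Old median = -5
Insert x = 16
Old length odd (9). Middle was index 4 = -5.
New length even (10). New median = avg of two middle elements.
x = 16: 6 elements are < x, 3 elements are > x.
New sorted list: [-15, -12, -10, -9, -5, 13, 16, 21, 32, 34]
New median = 4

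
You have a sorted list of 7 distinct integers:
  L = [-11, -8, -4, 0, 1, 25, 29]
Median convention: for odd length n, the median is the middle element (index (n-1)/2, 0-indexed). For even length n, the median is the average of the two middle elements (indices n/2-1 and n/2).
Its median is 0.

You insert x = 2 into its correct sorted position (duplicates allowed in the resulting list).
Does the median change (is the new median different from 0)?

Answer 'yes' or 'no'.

Old median = 0
Insert x = 2
New median = 1/2
Changed? yes

Answer: yes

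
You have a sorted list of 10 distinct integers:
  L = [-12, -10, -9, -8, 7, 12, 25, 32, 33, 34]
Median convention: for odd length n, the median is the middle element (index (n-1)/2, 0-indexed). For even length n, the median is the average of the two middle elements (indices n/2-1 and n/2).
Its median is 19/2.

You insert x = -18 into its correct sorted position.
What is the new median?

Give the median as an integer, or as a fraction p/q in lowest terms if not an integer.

Answer: 7

Derivation:
Old list (sorted, length 10): [-12, -10, -9, -8, 7, 12, 25, 32, 33, 34]
Old median = 19/2
Insert x = -18
Old length even (10). Middle pair: indices 4,5 = 7,12.
New length odd (11). New median = single middle element.
x = -18: 0 elements are < x, 10 elements are > x.
New sorted list: [-18, -12, -10, -9, -8, 7, 12, 25, 32, 33, 34]
New median = 7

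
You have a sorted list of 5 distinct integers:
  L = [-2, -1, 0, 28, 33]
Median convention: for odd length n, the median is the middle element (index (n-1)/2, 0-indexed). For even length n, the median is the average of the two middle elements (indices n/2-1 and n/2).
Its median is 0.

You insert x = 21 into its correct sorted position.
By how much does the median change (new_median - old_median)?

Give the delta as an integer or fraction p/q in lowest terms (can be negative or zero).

Answer: 21/2

Derivation:
Old median = 0
After inserting x = 21: new sorted = [-2, -1, 0, 21, 28, 33]
New median = 21/2
Delta = 21/2 - 0 = 21/2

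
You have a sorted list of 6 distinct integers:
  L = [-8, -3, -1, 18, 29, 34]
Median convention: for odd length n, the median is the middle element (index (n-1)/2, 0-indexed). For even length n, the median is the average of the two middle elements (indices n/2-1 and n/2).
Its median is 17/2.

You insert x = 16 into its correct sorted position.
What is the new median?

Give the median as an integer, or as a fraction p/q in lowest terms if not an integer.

Answer: 16

Derivation:
Old list (sorted, length 6): [-8, -3, -1, 18, 29, 34]
Old median = 17/2
Insert x = 16
Old length even (6). Middle pair: indices 2,3 = -1,18.
New length odd (7). New median = single middle element.
x = 16: 3 elements are < x, 3 elements are > x.
New sorted list: [-8, -3, -1, 16, 18, 29, 34]
New median = 16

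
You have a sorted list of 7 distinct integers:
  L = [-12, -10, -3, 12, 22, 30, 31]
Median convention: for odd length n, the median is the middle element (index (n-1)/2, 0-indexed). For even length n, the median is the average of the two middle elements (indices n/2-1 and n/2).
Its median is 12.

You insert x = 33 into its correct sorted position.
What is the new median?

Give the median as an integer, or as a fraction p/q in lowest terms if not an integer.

Answer: 17

Derivation:
Old list (sorted, length 7): [-12, -10, -3, 12, 22, 30, 31]
Old median = 12
Insert x = 33
Old length odd (7). Middle was index 3 = 12.
New length even (8). New median = avg of two middle elements.
x = 33: 7 elements are < x, 0 elements are > x.
New sorted list: [-12, -10, -3, 12, 22, 30, 31, 33]
New median = 17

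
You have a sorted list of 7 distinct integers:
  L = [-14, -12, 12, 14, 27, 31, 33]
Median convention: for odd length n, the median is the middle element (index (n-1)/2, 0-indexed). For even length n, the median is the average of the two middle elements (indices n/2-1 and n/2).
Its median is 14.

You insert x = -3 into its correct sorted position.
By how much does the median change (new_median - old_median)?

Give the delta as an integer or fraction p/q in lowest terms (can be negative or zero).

Answer: -1

Derivation:
Old median = 14
After inserting x = -3: new sorted = [-14, -12, -3, 12, 14, 27, 31, 33]
New median = 13
Delta = 13 - 14 = -1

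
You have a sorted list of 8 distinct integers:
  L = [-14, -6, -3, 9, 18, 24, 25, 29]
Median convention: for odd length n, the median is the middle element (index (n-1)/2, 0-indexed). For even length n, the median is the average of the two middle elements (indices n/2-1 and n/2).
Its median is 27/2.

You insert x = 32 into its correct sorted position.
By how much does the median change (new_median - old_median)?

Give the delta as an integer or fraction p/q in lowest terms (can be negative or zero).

Answer: 9/2

Derivation:
Old median = 27/2
After inserting x = 32: new sorted = [-14, -6, -3, 9, 18, 24, 25, 29, 32]
New median = 18
Delta = 18 - 27/2 = 9/2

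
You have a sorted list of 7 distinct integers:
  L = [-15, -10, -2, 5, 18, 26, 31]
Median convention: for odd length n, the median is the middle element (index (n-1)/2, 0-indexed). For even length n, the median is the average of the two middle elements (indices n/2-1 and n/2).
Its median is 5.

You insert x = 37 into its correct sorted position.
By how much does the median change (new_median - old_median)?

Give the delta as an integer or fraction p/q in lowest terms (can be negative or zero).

Answer: 13/2

Derivation:
Old median = 5
After inserting x = 37: new sorted = [-15, -10, -2, 5, 18, 26, 31, 37]
New median = 23/2
Delta = 23/2 - 5 = 13/2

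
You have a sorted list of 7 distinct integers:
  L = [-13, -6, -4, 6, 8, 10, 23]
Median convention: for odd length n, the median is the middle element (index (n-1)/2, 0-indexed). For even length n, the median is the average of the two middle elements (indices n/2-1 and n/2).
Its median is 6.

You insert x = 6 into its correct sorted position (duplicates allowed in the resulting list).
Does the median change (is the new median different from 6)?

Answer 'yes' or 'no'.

Answer: no

Derivation:
Old median = 6
Insert x = 6
New median = 6
Changed? no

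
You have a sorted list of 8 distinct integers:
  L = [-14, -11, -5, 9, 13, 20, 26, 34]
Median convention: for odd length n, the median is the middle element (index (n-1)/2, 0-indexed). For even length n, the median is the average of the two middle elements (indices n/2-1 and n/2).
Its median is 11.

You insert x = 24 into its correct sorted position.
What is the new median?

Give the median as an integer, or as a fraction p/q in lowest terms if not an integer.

Old list (sorted, length 8): [-14, -11, -5, 9, 13, 20, 26, 34]
Old median = 11
Insert x = 24
Old length even (8). Middle pair: indices 3,4 = 9,13.
New length odd (9). New median = single middle element.
x = 24: 6 elements are < x, 2 elements are > x.
New sorted list: [-14, -11, -5, 9, 13, 20, 24, 26, 34]
New median = 13

Answer: 13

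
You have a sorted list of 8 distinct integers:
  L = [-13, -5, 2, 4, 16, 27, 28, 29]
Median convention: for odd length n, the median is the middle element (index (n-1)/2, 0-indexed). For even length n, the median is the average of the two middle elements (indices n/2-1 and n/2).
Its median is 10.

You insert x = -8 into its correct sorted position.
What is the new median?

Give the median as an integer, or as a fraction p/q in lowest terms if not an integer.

Answer: 4

Derivation:
Old list (sorted, length 8): [-13, -5, 2, 4, 16, 27, 28, 29]
Old median = 10
Insert x = -8
Old length even (8). Middle pair: indices 3,4 = 4,16.
New length odd (9). New median = single middle element.
x = -8: 1 elements are < x, 7 elements are > x.
New sorted list: [-13, -8, -5, 2, 4, 16, 27, 28, 29]
New median = 4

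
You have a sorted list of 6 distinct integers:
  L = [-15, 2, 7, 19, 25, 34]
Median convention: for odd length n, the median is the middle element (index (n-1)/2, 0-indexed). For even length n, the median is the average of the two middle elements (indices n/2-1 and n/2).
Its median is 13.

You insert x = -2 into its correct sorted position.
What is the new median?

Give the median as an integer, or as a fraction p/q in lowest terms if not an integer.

Old list (sorted, length 6): [-15, 2, 7, 19, 25, 34]
Old median = 13
Insert x = -2
Old length even (6). Middle pair: indices 2,3 = 7,19.
New length odd (7). New median = single middle element.
x = -2: 1 elements are < x, 5 elements are > x.
New sorted list: [-15, -2, 2, 7, 19, 25, 34]
New median = 7

Answer: 7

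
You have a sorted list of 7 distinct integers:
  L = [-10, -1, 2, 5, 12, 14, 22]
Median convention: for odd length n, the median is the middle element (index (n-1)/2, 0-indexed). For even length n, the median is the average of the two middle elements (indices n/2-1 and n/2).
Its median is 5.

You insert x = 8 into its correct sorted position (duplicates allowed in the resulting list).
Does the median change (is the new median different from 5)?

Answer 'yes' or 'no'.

Answer: yes

Derivation:
Old median = 5
Insert x = 8
New median = 13/2
Changed? yes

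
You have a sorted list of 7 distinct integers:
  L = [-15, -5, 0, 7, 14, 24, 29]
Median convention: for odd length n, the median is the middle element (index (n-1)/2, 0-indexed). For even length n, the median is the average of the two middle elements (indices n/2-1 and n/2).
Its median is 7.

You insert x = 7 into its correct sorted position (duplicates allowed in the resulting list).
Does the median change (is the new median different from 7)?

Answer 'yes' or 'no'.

Old median = 7
Insert x = 7
New median = 7
Changed? no

Answer: no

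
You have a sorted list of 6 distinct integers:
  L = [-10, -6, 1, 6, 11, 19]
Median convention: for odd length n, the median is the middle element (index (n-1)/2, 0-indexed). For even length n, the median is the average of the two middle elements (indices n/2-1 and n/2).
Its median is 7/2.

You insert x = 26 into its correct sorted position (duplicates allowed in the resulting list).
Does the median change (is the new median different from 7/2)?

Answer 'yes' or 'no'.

Answer: yes

Derivation:
Old median = 7/2
Insert x = 26
New median = 6
Changed? yes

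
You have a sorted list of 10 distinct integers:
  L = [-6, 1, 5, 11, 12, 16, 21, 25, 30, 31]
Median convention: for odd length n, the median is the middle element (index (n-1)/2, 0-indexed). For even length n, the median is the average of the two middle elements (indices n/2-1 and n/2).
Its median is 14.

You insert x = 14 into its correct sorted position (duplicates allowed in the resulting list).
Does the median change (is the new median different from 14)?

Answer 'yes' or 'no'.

Answer: no

Derivation:
Old median = 14
Insert x = 14
New median = 14
Changed? no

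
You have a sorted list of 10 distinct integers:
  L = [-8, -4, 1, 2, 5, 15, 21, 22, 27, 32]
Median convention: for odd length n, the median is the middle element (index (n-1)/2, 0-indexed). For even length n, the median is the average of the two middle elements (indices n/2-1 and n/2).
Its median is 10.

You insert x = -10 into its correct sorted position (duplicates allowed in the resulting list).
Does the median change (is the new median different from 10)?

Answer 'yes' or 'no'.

Old median = 10
Insert x = -10
New median = 5
Changed? yes

Answer: yes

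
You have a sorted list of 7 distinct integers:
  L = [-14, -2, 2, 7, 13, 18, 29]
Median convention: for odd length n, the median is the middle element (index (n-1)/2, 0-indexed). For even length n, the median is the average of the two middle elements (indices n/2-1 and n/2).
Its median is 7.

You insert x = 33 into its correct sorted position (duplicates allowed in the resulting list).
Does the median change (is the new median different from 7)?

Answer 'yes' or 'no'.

Answer: yes

Derivation:
Old median = 7
Insert x = 33
New median = 10
Changed? yes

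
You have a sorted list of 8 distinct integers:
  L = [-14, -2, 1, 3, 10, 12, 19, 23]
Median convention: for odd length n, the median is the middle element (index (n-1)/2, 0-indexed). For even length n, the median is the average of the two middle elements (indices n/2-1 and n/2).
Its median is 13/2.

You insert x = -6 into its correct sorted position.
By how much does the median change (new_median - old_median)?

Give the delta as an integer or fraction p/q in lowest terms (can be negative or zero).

Old median = 13/2
After inserting x = -6: new sorted = [-14, -6, -2, 1, 3, 10, 12, 19, 23]
New median = 3
Delta = 3 - 13/2 = -7/2

Answer: -7/2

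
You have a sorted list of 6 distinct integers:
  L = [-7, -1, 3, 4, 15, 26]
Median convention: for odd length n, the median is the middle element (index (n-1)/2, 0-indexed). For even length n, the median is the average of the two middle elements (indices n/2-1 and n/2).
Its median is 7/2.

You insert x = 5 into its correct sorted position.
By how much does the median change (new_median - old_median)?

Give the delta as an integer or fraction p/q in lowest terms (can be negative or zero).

Answer: 1/2

Derivation:
Old median = 7/2
After inserting x = 5: new sorted = [-7, -1, 3, 4, 5, 15, 26]
New median = 4
Delta = 4 - 7/2 = 1/2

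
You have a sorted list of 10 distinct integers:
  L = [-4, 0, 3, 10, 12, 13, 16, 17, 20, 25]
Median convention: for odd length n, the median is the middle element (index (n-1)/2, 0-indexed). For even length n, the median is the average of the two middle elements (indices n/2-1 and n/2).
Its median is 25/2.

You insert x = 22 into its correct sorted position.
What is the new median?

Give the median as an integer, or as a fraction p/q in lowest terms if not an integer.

Answer: 13

Derivation:
Old list (sorted, length 10): [-4, 0, 3, 10, 12, 13, 16, 17, 20, 25]
Old median = 25/2
Insert x = 22
Old length even (10). Middle pair: indices 4,5 = 12,13.
New length odd (11). New median = single middle element.
x = 22: 9 elements are < x, 1 elements are > x.
New sorted list: [-4, 0, 3, 10, 12, 13, 16, 17, 20, 22, 25]
New median = 13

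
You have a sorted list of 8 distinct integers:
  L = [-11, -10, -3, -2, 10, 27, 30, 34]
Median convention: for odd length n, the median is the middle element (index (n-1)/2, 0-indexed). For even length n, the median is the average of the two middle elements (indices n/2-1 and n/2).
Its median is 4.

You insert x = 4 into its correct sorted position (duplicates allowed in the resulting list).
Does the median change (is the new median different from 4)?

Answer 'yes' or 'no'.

Answer: no

Derivation:
Old median = 4
Insert x = 4
New median = 4
Changed? no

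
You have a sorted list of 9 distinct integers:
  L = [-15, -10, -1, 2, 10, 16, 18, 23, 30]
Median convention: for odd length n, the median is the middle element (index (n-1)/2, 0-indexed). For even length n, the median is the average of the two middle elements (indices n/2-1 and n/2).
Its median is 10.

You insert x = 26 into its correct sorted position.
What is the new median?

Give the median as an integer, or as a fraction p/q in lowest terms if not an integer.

Answer: 13

Derivation:
Old list (sorted, length 9): [-15, -10, -1, 2, 10, 16, 18, 23, 30]
Old median = 10
Insert x = 26
Old length odd (9). Middle was index 4 = 10.
New length even (10). New median = avg of two middle elements.
x = 26: 8 elements are < x, 1 elements are > x.
New sorted list: [-15, -10, -1, 2, 10, 16, 18, 23, 26, 30]
New median = 13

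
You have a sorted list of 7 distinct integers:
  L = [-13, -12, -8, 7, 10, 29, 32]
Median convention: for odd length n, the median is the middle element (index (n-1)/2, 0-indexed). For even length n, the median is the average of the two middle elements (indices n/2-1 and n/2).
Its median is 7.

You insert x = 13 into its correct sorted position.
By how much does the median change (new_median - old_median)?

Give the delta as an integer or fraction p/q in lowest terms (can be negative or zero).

Old median = 7
After inserting x = 13: new sorted = [-13, -12, -8, 7, 10, 13, 29, 32]
New median = 17/2
Delta = 17/2 - 7 = 3/2

Answer: 3/2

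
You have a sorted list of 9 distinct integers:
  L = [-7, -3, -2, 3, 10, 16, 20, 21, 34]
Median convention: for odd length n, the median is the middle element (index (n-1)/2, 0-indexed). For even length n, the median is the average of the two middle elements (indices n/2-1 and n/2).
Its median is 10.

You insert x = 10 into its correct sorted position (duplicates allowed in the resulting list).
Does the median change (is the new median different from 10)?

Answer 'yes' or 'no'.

Answer: no

Derivation:
Old median = 10
Insert x = 10
New median = 10
Changed? no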